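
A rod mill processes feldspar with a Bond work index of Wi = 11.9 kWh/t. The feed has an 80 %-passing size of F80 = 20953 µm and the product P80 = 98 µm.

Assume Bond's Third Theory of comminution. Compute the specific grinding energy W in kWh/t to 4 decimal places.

W = 11.1987 kWh/t

W = 10·Wi·[P80^(−½) − F80^(−½)]
1/√98 = 0.101015;  1/√20953 = 0.006908
W = 10·11.9·(0.101015 − 0.006908) = 11.1987 kWh/t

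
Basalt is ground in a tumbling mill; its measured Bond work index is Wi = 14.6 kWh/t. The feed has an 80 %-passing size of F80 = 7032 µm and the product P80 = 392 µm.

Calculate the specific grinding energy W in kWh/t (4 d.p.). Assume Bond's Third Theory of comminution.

W = 5.6331 kWh/t

W = 10·Wi·(P80^(-½) − F80^(-½))
1/√392 = 0.050508;  1/√7032 = 0.011925
W = 10·14.6·(0.050508 − 0.011925) = 5.6331 kWh/t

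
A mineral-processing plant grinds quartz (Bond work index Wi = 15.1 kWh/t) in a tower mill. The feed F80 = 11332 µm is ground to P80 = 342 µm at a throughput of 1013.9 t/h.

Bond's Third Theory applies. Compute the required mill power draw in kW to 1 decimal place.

W = 10 Wi (1/√P80 − 1/√F80)  [Bond]
W = 10·15.1·(1/√342 − 1/√11332) = 10·15.1·(0.044680) = 6.7467 kWh/t
P_mill = W·ṁ = 6.7467·1013.9 = 6840.4 kW

P = 6840.4 kW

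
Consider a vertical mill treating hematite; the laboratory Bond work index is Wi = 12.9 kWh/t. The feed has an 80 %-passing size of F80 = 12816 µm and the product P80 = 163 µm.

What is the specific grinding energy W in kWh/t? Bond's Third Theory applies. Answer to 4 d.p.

W = 8.9646 kWh/t

W = 10 Wi (1/√P80 − 1/√F80)  [Bond]
1/√163 = 0.078326;  1/√12816 = 0.008833
W = 10·12.9·(0.078326 − 0.008833) = 8.9646 kWh/t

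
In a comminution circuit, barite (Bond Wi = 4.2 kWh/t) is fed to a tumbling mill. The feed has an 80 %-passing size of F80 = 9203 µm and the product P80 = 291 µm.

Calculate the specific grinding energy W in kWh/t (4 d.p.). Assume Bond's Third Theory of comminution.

W = 10 Wi (P80^-0.5 − F80^-0.5)
1/√291 = 0.058621;  1/√9203 = 0.010424
W = 10·4.2·(0.058621 − 0.010424) = 2.0243 kWh/t

W = 2.0243 kWh/t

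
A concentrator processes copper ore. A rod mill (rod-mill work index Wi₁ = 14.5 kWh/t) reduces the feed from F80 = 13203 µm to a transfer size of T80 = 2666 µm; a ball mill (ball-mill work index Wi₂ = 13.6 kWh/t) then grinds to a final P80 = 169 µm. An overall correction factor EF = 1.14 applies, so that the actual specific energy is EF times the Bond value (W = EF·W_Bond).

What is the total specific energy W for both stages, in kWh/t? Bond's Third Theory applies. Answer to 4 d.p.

W = 10.6863 kWh/t

W = 10 Wi (1/√P80 − 1/√F80)  [Bond]
Stage 1 (13203→2666 µm, Wi₁=14.5): W₁ = 10·14.5·(0.019367 − 0.008703) = 1.5463 kWh/t
Stage 2 (2666→169 µm, Wi₂=13.6): W₂ = 10·13.6·(0.076923 − 0.019367) = 7.8276 kWh/t
W = W₁ + W₂ = 1.5463 + 7.8276 = 9.3739 kWh/t
W_actual = 1.14 × 9.3739 = 10.6863 kWh/t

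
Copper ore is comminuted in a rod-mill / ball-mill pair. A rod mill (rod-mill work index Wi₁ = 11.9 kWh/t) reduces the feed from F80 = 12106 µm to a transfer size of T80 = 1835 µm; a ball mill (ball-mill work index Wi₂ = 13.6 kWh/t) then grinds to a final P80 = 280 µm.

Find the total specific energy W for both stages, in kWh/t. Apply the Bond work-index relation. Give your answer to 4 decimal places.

Bond: W = 10·Wi·(1/√P80 − 1/√F80)
Stage 1 (12106→1835 µm, Wi₁=11.9): W₁ = 10·11.9·(0.023344 − 0.009089) = 1.6964 kWh/t
Stage 2 (1835→280 µm, Wi₂=13.6): W₂ = 10·13.6·(0.059761 − 0.023344) = 4.9527 kWh/t
W = W₁ + W₂ = 1.6964 + 4.9527 = 6.6492 kWh/t

W = 6.6492 kWh/t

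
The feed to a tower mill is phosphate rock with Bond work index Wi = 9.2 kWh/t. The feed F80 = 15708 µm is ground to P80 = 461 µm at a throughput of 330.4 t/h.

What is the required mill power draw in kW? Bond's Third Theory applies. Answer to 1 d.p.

W_Bond = 10·Wi·(1/√P₈₀ − 1/√F₈₀)
W = 10·9.2·(1/√461 − 1/√15708) = 10·9.2·(0.038596) = 3.5508 kWh/t
P = W·T = 3.5508·330.4 = 1173.2 kW

P = 1173.2 kW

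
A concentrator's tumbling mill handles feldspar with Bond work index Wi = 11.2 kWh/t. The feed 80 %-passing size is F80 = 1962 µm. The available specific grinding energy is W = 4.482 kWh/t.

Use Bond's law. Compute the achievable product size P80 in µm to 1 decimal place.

P80 = 255.2 µm

W = 10·Wi·[P80^(−½) − F80^(−½)]
1/√P80 = 1/√F80 + W/(10·Wi)
  = 4.4820/(10·11.2) + 1/√1962 = 0.040018 + 0.022576 = 0.062594
P80 = (1/0.062594)² = 15.9760² = 255.23 µm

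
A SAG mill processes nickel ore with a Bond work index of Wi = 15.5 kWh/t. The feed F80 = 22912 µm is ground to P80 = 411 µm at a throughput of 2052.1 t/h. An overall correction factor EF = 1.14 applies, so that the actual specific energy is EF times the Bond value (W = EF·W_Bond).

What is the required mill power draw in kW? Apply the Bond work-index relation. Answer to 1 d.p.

P = 15490.5 kW

W_Bond = 10·Wi·(1/√P₈₀ − 1/√F₈₀)
W = 10·15.5·(1/√411 − 1/√22912) = 10·15.5·(0.042720) = 6.6216 kWh/t
W_actual = 1.14 × 6.6216 = 7.5486 kWh/t
Power = W × throughput = 7.5486 kWh/t × 2052.1 t/h = 15490.5 kW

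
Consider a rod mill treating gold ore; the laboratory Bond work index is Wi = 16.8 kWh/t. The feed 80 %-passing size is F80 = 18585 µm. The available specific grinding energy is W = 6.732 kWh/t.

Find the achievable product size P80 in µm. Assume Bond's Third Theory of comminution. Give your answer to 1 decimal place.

P80 = 445.0 µm

W_Bond = 10·Wi·(1/√P₈₀ − 1/√F₈₀)
1/√P80 = 1/√F80 + W/(10·Wi)
  = 6.7320/(10·16.8) + 1/√18585 = 0.040071 + 0.007335 = 0.047407
P80 = (1/0.047407)² = 21.0940² = 444.96 µm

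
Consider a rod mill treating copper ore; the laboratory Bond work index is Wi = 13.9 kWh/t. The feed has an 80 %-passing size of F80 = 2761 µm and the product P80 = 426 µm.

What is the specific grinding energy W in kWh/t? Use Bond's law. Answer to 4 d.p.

W = 10·Wi·[P80^(−½) − F80^(−½)]
1/√426 = 0.048450;  1/√2761 = 0.019031
W = 10·13.9·(0.048450 − 0.019031) = 4.0892 kWh/t

W = 4.0892 kWh/t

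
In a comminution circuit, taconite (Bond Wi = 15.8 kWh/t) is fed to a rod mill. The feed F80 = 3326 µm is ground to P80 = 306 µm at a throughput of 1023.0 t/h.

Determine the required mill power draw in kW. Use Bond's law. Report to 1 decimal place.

P = 6437.3 kW

W = 10·Wi·(P80^(-½) − F80^(-½))
W = 10·15.8·(1/√306 − 1/√3326) = 10·15.8·(0.039827) = 6.2926 kWh/t
P = W·T = 6.2926·1023.0 = 6437.3 kW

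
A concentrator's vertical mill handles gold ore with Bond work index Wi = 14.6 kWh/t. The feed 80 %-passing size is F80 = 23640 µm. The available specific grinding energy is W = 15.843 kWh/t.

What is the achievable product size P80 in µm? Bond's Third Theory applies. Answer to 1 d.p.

W = 10·Wi·[P80^(−½) − F80^(−½)]
⇒ 1/√P80 = W/(10 Wi) + 1/√F80
  = 15.8430/(10·14.6) + 1/√23640 = 0.108514 + 0.006504 = 0.115018
P80 = (1/0.115018)² = 8.6943² = 75.59 µm

P80 = 75.6 µm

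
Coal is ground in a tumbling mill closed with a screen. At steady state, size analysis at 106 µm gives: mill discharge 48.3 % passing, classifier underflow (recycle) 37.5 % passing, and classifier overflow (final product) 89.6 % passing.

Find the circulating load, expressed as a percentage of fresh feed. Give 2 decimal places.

CL = 382.41 %

Mass balance on the −106 µm fraction:
d + r·d = r·u + o → r(d−u) = o−d
r = (89.6 − 48.3)/(48.3 − 37.5) = 41.3/10.8 = 3.8241
CL = 100·r = 382.41 %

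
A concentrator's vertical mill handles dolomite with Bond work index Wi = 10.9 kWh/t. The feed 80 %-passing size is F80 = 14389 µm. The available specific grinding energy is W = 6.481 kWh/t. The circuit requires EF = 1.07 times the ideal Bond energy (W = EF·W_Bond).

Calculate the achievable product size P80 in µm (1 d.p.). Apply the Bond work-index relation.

P80 = 244.9 µm

W = 10 Wi / √P80 − 10 Wi / √F80
W_Bond = W / EF = 6.481 / 1.07 = 6.0570 kWh/t
P80^(−½) = W_Bond/(10 Wi) + F80^(−½)
  = 6.0570/(10·10.9) + 1/√14389 = 0.055569 + 0.008337 = 0.063905
P80 = (1/0.063905)² = 15.6481² = 244.86 µm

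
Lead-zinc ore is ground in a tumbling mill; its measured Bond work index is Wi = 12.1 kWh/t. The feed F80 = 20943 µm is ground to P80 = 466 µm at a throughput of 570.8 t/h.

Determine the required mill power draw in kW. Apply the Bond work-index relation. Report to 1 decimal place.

W = 10 Wi / √P80 − 10 Wi / √F80
W = 10·12.1·(1/√466 − 1/√20943) = 10·12.1·(0.039414) = 4.7691 kWh/t
P = W·T = 4.7691·570.8 = 2722.2 kW

P = 2722.2 kW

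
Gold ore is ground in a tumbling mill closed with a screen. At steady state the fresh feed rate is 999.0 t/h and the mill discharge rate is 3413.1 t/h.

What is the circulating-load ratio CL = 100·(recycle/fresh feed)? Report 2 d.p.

CL = 241.65 %

M = F + R at steady state, so:
R = M − F = 3413.1 − 999.0 = 2414.1 t/h
CL = 100·R/F = 100·2414.1/999.0 = 241.65 %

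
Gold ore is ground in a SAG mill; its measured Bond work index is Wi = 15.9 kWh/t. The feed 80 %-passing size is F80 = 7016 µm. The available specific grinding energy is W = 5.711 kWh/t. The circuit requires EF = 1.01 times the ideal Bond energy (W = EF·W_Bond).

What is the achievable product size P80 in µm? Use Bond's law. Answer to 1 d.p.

Bond: W = 10·Wi·(1/√P80 − 1/√F80)
W_Bond = W / EF = 5.711 / 1.01 = 5.6545 kWh/t
⇒ 1/√P80 = W_Bond/(10 Wi) + 1/√F80
  = 5.6545/(10·15.9) + 1/√7016 = 0.035563 + 0.011939 = 0.047501
P80 = (1/0.047501)² = 21.0521² = 443.19 µm

P80 = 443.2 µm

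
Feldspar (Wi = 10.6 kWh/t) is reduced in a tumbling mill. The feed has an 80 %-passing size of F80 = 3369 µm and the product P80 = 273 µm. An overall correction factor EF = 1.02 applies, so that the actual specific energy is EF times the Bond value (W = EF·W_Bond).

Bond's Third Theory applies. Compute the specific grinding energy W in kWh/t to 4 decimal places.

W = 4.6810 kWh/t

W_Bond = 10·Wi·(1/√P₈₀ − 1/√F₈₀)
1/√273 = 0.060523;  1/√3369 = 0.017229
W = 10·10.6·(0.060523 − 0.017229) = 4.5892 kWh/t
W_actual = 1.02 × 4.5892 = 4.6810 kWh/t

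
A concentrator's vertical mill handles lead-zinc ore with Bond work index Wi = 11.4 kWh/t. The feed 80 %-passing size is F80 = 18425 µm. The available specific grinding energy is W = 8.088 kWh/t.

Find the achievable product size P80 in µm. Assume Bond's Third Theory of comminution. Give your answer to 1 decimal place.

W = 10·Wi·[P80^(−½) − F80^(−½)]
1/√P80 = 1/√F80 + W/(10·Wi)
  = 8.0880/(10·11.4) + 1/√18425 = 0.070947 + 0.007367 = 0.078314
P80 = (1/0.078314)² = 12.7690² = 163.05 µm

P80 = 163.0 µm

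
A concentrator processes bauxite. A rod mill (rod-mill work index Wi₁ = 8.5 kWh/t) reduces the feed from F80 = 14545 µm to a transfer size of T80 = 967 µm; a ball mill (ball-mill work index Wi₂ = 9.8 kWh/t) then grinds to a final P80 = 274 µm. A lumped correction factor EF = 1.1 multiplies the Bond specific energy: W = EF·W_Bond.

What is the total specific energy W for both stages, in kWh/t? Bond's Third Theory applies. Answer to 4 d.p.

W = 5.2773 kWh/t

W_Bond = 10·Wi·(1/√P₈₀ − 1/√F₈₀)
Stage 1 (14545→967 µm, Wi₁=8.5): W₁ = 10·8.5·(0.032158 − 0.008292) = 2.0286 kWh/t
Stage 2 (967→274 µm, Wi₂=9.8): W₂ = 10·9.8·(0.060412 − 0.032158) = 2.7689 kWh/t
W = W₁ + W₂ = 2.0286 + 2.7689 = 4.7976 kWh/t
Apply correction: 4.7976 × 1.1 = 5.2773 kWh/t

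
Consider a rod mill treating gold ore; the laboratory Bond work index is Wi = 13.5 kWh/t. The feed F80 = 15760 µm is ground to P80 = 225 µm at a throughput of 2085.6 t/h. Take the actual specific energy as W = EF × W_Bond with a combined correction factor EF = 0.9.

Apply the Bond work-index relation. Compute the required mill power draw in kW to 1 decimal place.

P = 14874.9 kW

W = 10·Wi·[P80^(−½) − F80^(−½)]
W = 10·13.5·(1/√225 − 1/√15760) = 10·13.5·(0.058701) = 7.9246 kWh/t
Corrected W = EF·W_Bond = 0.9·7.9246 = 7.1322 kWh/t
Mill draw = 7.1322 × 2085.6 = 14874.9 kW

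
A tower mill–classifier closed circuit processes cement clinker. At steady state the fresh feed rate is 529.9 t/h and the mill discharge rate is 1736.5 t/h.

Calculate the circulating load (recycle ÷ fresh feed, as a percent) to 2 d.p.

M = F + R at steady state, so:
R = M − F = 1736.5 − 529.9 = 1206.6 t/h
CL = 100·R/F = 100·1206.6/529.9 = 227.70 %

CL = 227.70 %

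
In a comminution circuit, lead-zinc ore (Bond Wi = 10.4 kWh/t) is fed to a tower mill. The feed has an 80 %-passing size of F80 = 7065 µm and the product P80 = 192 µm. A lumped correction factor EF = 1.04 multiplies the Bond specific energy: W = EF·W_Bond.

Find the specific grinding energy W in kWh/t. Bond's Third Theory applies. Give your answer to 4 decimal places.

W = 6.5190 kWh/t

W = 10·Wi·[P80^(−½) − F80^(−½)]
1/√192 = 0.072169;  1/√7065 = 0.011897
W = 10·10.4·(0.072169 − 0.011897) = 6.2682 kWh/t
W_actual = 1.04 × 6.2682 = 6.5190 kWh/t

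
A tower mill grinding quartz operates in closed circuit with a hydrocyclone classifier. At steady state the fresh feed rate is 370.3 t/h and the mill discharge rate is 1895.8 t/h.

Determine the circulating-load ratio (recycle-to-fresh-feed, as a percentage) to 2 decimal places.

Discharge = new feed + return, hence
R = M − F = 1895.8 − 370.3 = 1525.5 t/h
CL = 100·R/F = 100·1525.5/370.3 = 411.96 %

CL = 411.96 %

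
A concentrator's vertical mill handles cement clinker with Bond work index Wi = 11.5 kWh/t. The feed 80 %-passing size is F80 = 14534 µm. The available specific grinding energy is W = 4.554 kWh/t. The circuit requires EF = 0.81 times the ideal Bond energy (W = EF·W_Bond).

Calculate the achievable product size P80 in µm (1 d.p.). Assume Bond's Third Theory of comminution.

P80 = 305.8 µm

W = 10·Wi·(P80^(-½) − F80^(-½))
W_Bond = W / EF = 4.554 / 0.81 = 5.6222 kWh/t
1/√P80 = 1/√F80 + W_Bond/(10·Wi)
  = 5.6222/(10·11.5) + 1/√14534 = 0.048889 + 0.008295 = 0.057184
P80 = (1/0.057184)² = 17.4875² = 305.81 µm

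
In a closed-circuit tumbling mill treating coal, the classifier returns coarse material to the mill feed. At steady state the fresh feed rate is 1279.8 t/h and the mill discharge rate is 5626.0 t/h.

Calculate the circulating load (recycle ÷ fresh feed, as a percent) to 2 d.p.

Steady state: M = F + R.
R = M − F = 5626.0 − 1279.8 = 4346.2 t/h
CL = 100·R/F = 100·4346.2/1279.8 = 339.60 %

CL = 339.60 %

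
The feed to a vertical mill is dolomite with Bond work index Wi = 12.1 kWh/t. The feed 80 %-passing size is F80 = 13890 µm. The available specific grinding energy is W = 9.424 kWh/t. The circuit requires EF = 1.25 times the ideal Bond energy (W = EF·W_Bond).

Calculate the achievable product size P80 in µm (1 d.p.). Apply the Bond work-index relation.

W = 10 Wi (1/√P80 − 1/√F80)  [Bond]
W_Bond = W / EF = 9.424 / 1.25 = 7.5392 kWh/t
P80^(−½) = W_Bond/(10 Wi) + F80^(−½)
  = 7.5392/(10·12.1) + 1/√13890 = 0.062307 + 0.008485 = 0.070792
P80 = (1/0.070792)² = 14.1258² = 199.54 µm

P80 = 199.5 µm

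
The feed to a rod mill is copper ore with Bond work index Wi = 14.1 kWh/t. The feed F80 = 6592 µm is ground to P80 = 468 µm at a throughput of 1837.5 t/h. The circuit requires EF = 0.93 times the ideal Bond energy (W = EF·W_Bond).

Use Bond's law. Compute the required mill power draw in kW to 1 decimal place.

W = 10·Wi·[P80^(−½) − F80^(−½)]
W = 10·14.1·(1/√468 − 1/√6592) = 10·14.1·(0.033908) = 4.7811 kWh/t
W_actual = 0.93 × 4.7811 = 4.4464 kWh/t
Power = W × throughput = 4.4464 kWh/t × 1837.5 t/h = 8170.3 kW

P = 8170.3 kW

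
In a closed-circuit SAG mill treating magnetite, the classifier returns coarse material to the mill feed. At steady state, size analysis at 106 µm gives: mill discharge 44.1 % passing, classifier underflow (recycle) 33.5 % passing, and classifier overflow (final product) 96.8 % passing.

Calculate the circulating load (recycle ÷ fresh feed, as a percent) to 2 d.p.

CL = 497.17 %

Two-product formula at 106 µm:
Fd + Rd = Ru + Fo ⇒ R/F = (o−d)/(d−u)
r = (96.8 − 44.1)/(44.1 − 33.5) = 52.7/10.6 = 4.9717
CL = 100·r = 497.17 %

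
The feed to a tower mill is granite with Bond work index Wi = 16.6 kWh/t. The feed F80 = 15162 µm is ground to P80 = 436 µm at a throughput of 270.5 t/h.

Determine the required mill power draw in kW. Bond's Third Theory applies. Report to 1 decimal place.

W_Bond = 10·Wi·(1/√P₈₀ − 1/√F₈₀)
W = 10·16.6·(1/√436 − 1/√15162) = 10·16.6·(0.039770) = 6.6018 kWh/t
P = W·T = 6.6018·270.5 = 1785.8 kW

P = 1785.8 kW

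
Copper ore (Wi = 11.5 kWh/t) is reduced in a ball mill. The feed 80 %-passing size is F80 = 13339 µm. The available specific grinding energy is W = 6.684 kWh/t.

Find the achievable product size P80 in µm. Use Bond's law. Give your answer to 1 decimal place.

P80 = 224.2 µm

Bond: W = 10·Wi·(1/√P80 − 1/√F80)
P80^-0.5 = F80^-0.5 + W/(10 Wi)
  = 6.6840/(10·11.5) + 1/√13339 = 0.058122 + 0.008658 = 0.066780
P80 = (1/0.066780)² = 14.9745² = 224.24 µm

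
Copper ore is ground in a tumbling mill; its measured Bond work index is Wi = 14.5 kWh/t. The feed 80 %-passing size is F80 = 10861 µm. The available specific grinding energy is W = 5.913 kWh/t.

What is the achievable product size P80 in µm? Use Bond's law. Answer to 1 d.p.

P80 = 394.1 µm

Bond:  W = 10 Wi (1/√P − 1/√F)
P80^-0.5 = F80^-0.5 + W/(10 Wi)
  = 5.9130/(10·14.5) + 1/√10861 = 0.040779 + 0.009595 = 0.050375
P80 = (1/0.050375)² = 19.8512² = 394.07 µm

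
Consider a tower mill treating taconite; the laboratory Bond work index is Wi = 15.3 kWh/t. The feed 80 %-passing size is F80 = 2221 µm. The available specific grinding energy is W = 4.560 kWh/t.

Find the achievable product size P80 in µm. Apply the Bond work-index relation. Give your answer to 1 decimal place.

W = 10 Wi (1/√P80 − 1/√F80)  [Bond]
1/√P80 = 1/√F80 + W/(10·Wi)
  = 4.5600/(10·15.3) + 1/√2221 = 0.029804 + 0.021219 = 0.051023
P80 = (1/0.051023)² = 19.5990² = 384.12 µm

P80 = 384.1 µm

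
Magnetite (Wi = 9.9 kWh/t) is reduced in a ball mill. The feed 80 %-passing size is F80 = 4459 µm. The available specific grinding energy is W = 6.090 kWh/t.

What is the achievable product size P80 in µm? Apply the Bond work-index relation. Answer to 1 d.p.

P80 = 170.9 µm

Bond:  W = 10 Wi (1/√P − 1/√F)
P80^-0.5 = F80^-0.5 + W/(10 Wi)
  = 6.0900/(10·9.9) + 1/√4459 = 0.061515 + 0.014975 = 0.076491
P80 = (1/0.076491)² = 13.0735² = 170.92 µm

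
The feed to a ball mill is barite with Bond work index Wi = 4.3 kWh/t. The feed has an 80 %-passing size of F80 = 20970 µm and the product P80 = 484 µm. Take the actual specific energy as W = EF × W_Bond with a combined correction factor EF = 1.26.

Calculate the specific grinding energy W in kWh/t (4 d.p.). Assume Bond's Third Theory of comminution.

W = 10 Wi / √P80 − 10 Wi / √F80
1/√484 = 0.045455;  1/√20970 = 0.006906
W = 10·4.3·(0.045455 − 0.006906) = 1.6576 kWh/t
Apply correction: 1.6576 × 1.26 = 2.0886 kWh/t

W = 2.0886 kWh/t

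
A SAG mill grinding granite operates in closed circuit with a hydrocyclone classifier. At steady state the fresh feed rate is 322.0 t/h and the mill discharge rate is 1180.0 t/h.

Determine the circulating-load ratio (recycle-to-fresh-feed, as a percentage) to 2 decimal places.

Mill node: discharge = fresh + recycle.
R = M − F = 1180.0 − 322.0 = 858.0 t/h
CL = 100·R/F = 100·858.0/322.0 = 266.46 %

CL = 266.46 %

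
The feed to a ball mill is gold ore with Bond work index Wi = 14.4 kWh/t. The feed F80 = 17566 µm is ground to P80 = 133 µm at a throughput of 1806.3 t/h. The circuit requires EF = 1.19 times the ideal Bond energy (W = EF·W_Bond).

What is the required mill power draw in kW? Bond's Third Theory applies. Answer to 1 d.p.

P = 24504.0 kW

W_Bond = 10·Wi·(1/√P₈₀ − 1/√F₈₀)
W = 10·14.4·(1/√133 − 1/√17566) = 10·14.4·(0.079166) = 11.3999 kWh/t
W_actual = 1.19 × 11.3999 = 13.5659 kWh/t
Power = W × throughput = 13.5659 kWh/t × 1806.3 t/h = 24504.0 kW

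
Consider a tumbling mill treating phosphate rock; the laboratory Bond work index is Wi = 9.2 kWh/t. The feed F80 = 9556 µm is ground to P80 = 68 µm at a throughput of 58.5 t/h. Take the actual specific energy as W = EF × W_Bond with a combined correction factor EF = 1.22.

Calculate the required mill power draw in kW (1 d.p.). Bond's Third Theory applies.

P = 729.1 kW

W = 10·Wi·(P80^(-½) − F80^(-½))
W = 10·9.2·(1/√68 − 1/√9556) = 10·9.2·(0.111038) = 10.2155 kWh/t
Corrected W = EF·W_Bond = 1.22·10.2155 = 12.4629 kWh/t
P = W·T = 12.4629·58.5 = 729.1 kW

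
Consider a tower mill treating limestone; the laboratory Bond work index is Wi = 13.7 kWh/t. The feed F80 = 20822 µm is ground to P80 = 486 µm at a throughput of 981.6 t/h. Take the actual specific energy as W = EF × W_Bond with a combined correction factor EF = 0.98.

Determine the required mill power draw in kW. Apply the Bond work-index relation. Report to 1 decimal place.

P = 5064.8 kW

W = 10·Wi·(P80^(-½) − F80^(-½))
W = 10·13.7·(1/√486 − 1/√20822) = 10·13.7·(0.038431) = 5.2650 kWh/t
Corrected W = EF·W_Bond = 0.98·5.2650 = 5.1597 kWh/t
P_mill = W·ṁ = 5.1597·981.6 = 5064.8 kW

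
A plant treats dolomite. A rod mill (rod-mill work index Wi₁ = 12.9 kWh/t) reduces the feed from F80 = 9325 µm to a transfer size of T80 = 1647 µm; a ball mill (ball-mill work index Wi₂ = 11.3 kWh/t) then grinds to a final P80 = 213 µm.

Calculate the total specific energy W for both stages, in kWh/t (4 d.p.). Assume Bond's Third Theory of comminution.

W = 10·Wi·(P80^(-½) − F80^(-½))
Stage 1 (9325→1647 µm, Wi₁=12.9): W₁ = 10·12.9·(0.024641 − 0.010356) = 1.8428 kWh/t
Stage 2 (1647→213 µm, Wi₂=11.3): W₂ = 10·11.3·(0.068519 − 0.024641) = 4.9582 kWh/t
W = W₁ + W₂ = 1.8428 + 4.9582 = 6.8010 kWh/t

W = 6.8010 kWh/t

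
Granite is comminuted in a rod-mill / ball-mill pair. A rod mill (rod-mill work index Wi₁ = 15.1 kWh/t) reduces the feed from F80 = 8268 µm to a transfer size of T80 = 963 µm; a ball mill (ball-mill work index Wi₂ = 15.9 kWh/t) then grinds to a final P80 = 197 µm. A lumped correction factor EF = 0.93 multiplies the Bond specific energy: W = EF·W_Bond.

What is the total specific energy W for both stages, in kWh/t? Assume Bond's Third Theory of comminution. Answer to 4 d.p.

W = 8.7512 kWh/t

W = 10 Wi (P80^-0.5 − F80^-0.5)
Stage 1 (8268→963 µm, Wi₁=15.1): W₁ = 10·15.1·(0.032225 − 0.010998) = 3.2053 kWh/t
Stage 2 (963→197 µm, Wi₂=15.9): W₂ = 10·15.9·(0.071247 − 0.032225) = 6.2046 kWh/t
W = W₁ + W₂ = 3.2053 + 6.2046 = 9.4098 kWh/t
Apply correction: 9.4098 × 0.93 = 8.7512 kWh/t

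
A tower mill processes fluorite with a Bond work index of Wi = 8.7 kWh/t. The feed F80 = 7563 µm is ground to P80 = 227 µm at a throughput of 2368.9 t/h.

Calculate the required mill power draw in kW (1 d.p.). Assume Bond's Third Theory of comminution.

W = 10·Wi·(P80^(-½) − F80^(-½))
W = 10·8.7·(1/√227 − 1/√7563) = 10·8.7·(0.054874) = 4.7740 kWh/t
P_mill = W·ṁ = 4.7740·2368.9 = 11309.1 kW

P = 11309.1 kW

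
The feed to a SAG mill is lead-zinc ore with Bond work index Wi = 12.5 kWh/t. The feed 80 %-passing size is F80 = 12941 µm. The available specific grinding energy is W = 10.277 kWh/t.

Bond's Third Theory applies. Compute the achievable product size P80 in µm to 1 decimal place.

P80 = 120.7 µm

W_Bond = 10·Wi·(1/√P₈₀ − 1/√F₈₀)
⇒ 1/√P80 = W/(10·Wi) + 1/√F80
  = 10.2770/(10·12.5) + 1/√12941 = 0.082216 + 0.008791 = 0.091007
P80 = (1/0.091007)² = 10.9882² = 120.74 µm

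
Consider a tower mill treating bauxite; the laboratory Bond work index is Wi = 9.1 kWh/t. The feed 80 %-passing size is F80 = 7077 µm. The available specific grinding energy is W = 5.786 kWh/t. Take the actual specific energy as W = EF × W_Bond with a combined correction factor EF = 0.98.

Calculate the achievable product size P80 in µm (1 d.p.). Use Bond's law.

W = 10·Wi·(P80^(-½) − F80^(-½))
W_Bond = W / EF = 5.786 / 0.98 = 5.9041 kWh/t
⇒ 1/√P80 = W_Bond/(10 Wi) + 1/√F80
  = 5.9041/(10·9.1) + 1/√7077 = 0.064880 + 0.011887 = 0.076767
P80 = (1/0.076767)² = 13.0264² = 169.69 µm

P80 = 169.7 µm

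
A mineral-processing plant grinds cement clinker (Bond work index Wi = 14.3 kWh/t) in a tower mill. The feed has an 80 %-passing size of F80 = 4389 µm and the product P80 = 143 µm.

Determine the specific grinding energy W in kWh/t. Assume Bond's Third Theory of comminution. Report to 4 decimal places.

Bond:  W = 10 Wi (1/√P − 1/√F)
1/√143 = 0.083624;  1/√4389 = 0.015094
W = 10·14.3·(0.083624 − 0.015094) = 9.7998 kWh/t

W = 9.7998 kWh/t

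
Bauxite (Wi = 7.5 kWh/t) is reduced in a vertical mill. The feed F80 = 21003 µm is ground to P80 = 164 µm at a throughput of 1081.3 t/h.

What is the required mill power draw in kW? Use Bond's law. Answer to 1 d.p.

Bond:  W = 10 Wi (1/√P − 1/√F)
W = 10·7.5·(1/√164 − 1/√21003) = 10·7.5·(0.071187) = 5.3390 kWh/t
P = W·T = 5.3390·1081.3 = 5773.1 kW

P = 5773.1 kW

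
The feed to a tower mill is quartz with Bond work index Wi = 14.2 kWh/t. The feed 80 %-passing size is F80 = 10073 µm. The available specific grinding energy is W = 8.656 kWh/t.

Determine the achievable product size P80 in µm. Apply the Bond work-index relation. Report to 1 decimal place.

W = 10·Wi·[P80^(−½) − F80^(−½)]
P80^-0.5 = F80^-0.5 + W/(10 Wi)
  = 8.6560/(10·14.2) + 1/√10073 = 0.060958 + 0.009964 = 0.070921
P80 = (1/0.070921)² = 14.1001² = 198.81 µm

P80 = 198.8 µm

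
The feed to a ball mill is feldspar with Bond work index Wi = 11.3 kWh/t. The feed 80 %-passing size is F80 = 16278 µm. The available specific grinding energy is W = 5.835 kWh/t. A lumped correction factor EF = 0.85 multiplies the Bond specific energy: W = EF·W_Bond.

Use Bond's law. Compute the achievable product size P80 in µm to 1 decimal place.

Bond:  W = 10 Wi (1/√P − 1/√F)
W_Bond = W / EF = 5.835 / 0.85 = 6.8647 kWh/t
P80^-0.5 = F80^-0.5 + W_Bond/(10 Wi)
  = 6.8647/(10·11.3) + 1/√16278 = 0.060750 + 0.007838 = 0.068588
P80 = (1/0.068588)² = 14.5799² = 212.57 µm

P80 = 212.6 µm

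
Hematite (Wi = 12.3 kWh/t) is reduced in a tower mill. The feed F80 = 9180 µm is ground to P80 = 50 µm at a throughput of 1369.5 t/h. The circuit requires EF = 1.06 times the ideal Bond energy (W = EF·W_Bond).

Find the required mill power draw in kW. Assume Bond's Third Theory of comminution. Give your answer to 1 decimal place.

Bond:  W = 10 Wi (1/√P − 1/√F)
W = 10·12.3·(1/√50 − 1/√9180) = 10·12.3·(0.130984) = 16.1111 kWh/t
With EF = 1.06: W = 16.1111·1.06 = 17.0777 kWh/t
P_mill = W·ṁ = 17.0777·1369.5 = 23388.0 kW

P = 23388.0 kW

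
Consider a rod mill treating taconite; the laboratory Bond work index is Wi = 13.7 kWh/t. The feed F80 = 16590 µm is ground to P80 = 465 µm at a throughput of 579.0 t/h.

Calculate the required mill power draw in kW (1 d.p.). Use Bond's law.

W = 10·Wi·[P80^(−½) − F80^(−½)]
W = 10·13.7·(1/√465 − 1/√16590) = 10·13.7·(0.038610) = 5.2896 kWh/t
P = W·T = 5.2896·579.0 = 3062.7 kW

P = 3062.7 kW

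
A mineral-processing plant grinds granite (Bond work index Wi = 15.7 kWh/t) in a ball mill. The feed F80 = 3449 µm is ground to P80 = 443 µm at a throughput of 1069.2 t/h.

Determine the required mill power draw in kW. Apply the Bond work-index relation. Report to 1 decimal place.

W = 10·Wi·(P80^(-½) − F80^(-½))
W = 10·15.7·(1/√443 − 1/√3449) = 10·15.7·(0.030484) = 4.7860 kWh/t
P_mill = W·ṁ = 4.7860·1069.2 = 5117.2 kW

P = 5117.2 kW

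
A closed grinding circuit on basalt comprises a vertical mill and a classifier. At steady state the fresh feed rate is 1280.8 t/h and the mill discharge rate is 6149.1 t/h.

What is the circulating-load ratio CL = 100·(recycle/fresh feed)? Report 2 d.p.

CL = 380.10 %

Discharge = new feed + return, hence
R = M − F = 6149.1 − 1280.8 = 4868.3 t/h
CL = 100·R/F = 100·4868.3/1280.8 = 380.10 %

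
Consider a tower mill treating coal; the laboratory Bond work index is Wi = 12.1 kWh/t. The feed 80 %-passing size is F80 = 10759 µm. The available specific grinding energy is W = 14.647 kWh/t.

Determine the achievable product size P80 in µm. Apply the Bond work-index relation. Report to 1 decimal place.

P80 = 58.5 µm

W = 10 Wi / √P80 − 10 Wi / √F80
1/√P80 = 1/√F80 + W/(10·Wi)
  = 14.6470/(10·12.1) + 1/√10759 = 0.121050 + 0.009641 = 0.130690
P80 = (1/0.130690)² = 7.6517² = 58.55 µm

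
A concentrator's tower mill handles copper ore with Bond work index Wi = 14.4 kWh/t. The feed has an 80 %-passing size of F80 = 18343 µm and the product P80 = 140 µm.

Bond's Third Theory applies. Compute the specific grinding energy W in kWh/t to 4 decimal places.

W_Bond = 10·Wi·(1/√P₈₀ − 1/√F₈₀)
1/√140 = 0.084515;  1/√18343 = 0.007384
W = 10·14.4·(0.084515 − 0.007384) = 11.1070 kWh/t

W = 11.1070 kWh/t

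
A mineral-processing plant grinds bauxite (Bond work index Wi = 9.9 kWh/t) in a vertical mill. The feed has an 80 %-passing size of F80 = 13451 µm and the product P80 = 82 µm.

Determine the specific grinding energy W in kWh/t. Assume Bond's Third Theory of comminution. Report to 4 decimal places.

W = 10 Wi (P80^-0.5 − F80^-0.5)
1/√82 = 0.110432;  1/√13451 = 0.008622
W = 10·9.9·(0.110432 − 0.008622) = 10.0791 kWh/t

W = 10.0791 kWh/t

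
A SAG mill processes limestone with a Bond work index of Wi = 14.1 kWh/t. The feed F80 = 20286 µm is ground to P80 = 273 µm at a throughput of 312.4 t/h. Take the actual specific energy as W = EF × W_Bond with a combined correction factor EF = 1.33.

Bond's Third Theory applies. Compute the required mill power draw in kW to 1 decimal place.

W = 10 Wi (1/√P80 − 1/√F80)  [Bond]
W = 10·14.1·(1/√273 − 1/√20286) = 10·14.1·(0.053502) = 7.5437 kWh/t
W_actual = 1.33 × 7.5437 = 10.0332 kWh/t
P_mill = W·ṁ = 10.0332·312.4 = 3134.4 kW

P = 3134.4 kW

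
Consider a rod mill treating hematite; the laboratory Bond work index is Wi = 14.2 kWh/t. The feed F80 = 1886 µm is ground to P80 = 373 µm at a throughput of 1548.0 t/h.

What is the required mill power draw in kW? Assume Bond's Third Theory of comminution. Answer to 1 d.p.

W = 10 Wi (P80^-0.5 − F80^-0.5)
W = 10·14.2·(1/√373 − 1/√1886) = 10·14.2·(0.028751) = 4.0827 kWh/t
Power = W × throughput = 4.0827 kWh/t × 1548.0 t/h = 6320.0 kW

P = 6320.0 kW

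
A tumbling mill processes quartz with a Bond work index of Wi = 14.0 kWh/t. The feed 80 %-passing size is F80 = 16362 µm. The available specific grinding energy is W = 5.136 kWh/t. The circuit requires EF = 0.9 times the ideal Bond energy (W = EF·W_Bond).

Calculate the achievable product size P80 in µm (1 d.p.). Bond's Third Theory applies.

P80 = 423.7 µm

Bond:  W = 10 Wi (1/√P − 1/√F)
W_Bond = W / EF = 5.136 / 0.9 = 5.7067 kWh/t
P80^-0.5 = F80^-0.5 + W_Bond/(10 Wi)
  = 5.7067/(10·14.0) + 1/√16362 = 0.040762 + 0.007818 = 0.048580
P80 = (1/0.048580)² = 20.5847² = 423.73 µm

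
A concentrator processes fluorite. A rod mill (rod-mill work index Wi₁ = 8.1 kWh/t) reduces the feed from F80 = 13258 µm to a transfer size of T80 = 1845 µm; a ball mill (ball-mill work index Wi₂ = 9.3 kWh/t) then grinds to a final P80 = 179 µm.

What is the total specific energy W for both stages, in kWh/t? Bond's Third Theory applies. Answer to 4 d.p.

W = 5.9683 kWh/t

W = 10 Wi (P80^-0.5 − F80^-0.5)
Stage 1 (13258→1845 µm, Wi₁=8.1): W₁ = 10·8.1·(0.023281 − 0.008685) = 1.1823 kWh/t
Stage 2 (1845→179 µm, Wi₂=9.3): W₂ = 10·9.3·(0.074744 − 0.023281) = 4.7860 kWh/t
W = W₁ + W₂ = 1.1823 + 4.7860 = 5.9683 kWh/t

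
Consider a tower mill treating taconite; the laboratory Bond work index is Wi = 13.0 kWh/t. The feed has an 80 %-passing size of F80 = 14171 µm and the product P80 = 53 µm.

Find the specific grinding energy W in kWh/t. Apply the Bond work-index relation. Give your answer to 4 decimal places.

W = 16.7648 kWh/t

W = 10·Wi·[P80^(−½) − F80^(−½)]
1/√53 = 0.137361;  1/√14171 = 0.008400
W = 10·13.0·(0.137361 − 0.008400) = 16.7648 kWh/t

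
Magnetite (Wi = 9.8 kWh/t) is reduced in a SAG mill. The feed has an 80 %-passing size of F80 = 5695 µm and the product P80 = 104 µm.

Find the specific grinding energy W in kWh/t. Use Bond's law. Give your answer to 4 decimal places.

W = 8.3111 kWh/t

W = 10 Wi (1/√P80 − 1/√F80)  [Bond]
1/√104 = 0.098058;  1/√5695 = 0.013251
W = 10·9.8·(0.098058 − 0.013251) = 8.3111 kWh/t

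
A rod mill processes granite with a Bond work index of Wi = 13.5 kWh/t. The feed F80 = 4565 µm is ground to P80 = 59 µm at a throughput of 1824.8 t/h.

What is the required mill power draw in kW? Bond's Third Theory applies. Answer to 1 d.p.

P = 28425.7 kW

W_Bond = 10·Wi·(1/√P₈₀ − 1/√F₈₀)
W = 10·13.5·(1/√59 − 1/√4565) = 10·13.5·(0.115388) = 15.5774 kWh/t
Mill draw = 15.5774 × 1824.8 = 28425.7 kW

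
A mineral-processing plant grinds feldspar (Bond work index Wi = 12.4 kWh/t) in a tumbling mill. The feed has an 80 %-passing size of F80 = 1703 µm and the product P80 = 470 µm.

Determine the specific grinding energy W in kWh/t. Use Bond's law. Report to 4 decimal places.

W_Bond = 10·Wi·(1/√P₈₀ − 1/√F₈₀)
1/√470 = 0.046127;  1/√1703 = 0.024232
W = 10·12.4·(0.046127 − 0.024232) = 2.7149 kWh/t

W = 2.7149 kWh/t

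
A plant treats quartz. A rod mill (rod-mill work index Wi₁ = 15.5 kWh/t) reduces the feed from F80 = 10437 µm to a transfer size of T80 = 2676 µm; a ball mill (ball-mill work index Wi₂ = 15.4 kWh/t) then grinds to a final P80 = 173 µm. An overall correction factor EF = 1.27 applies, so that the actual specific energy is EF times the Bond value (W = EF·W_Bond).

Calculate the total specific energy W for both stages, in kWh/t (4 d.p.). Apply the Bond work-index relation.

W = 10 Wi (P80^-0.5 − F80^-0.5)
Stage 1 (10437→2676 µm, Wi₁=15.5): W₁ = 10·15.5·(0.019331 − 0.009788) = 1.4791 kWh/t
Stage 2 (2676→173 µm, Wi₂=15.4): W₂ = 10·15.4·(0.076029 − 0.019331) = 8.7314 kWh/t
W = W₁ + W₂ = 1.4791 + 8.7314 = 10.2105 kWh/t
Corrected W = EF·W_Bond = 1.27·10.2105 = 12.9674 kWh/t

W = 12.9674 kWh/t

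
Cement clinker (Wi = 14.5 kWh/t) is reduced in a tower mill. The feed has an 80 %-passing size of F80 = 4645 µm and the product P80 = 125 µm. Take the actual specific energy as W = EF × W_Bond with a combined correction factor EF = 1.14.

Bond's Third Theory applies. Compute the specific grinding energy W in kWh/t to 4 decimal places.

Bond:  W = 10 Wi (1/√P − 1/√F)
1/√125 = 0.089443;  1/√4645 = 0.014673
W = 10·14.5·(0.089443 − 0.014673) = 10.8417 kWh/t
With EF = 1.14: W = 10.8417·1.14 = 12.3595 kWh/t

W = 12.3595 kWh/t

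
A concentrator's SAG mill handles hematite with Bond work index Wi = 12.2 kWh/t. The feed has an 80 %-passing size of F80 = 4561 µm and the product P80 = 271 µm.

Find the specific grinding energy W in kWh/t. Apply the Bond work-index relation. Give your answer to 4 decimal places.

W = 10·Wi·(P80^(-½) − F80^(-½))
1/√271 = 0.060746;  1/√4561 = 0.014807
W = 10·12.2·(0.060746 − 0.014807) = 5.6045 kWh/t

W = 5.6045 kWh/t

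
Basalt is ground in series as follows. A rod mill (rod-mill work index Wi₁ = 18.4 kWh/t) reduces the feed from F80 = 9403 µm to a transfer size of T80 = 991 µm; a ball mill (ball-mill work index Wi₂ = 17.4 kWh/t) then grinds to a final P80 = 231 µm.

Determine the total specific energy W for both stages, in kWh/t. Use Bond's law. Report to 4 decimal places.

W = 9.8685 kWh/t

W = 10 Wi / √P80 − 10 Wi / √F80
Stage 1 (9403→991 µm, Wi₁=18.4): W₁ = 10·18.4·(0.031766 − 0.010313) = 3.9474 kWh/t
Stage 2 (991→231 µm, Wi₂=17.4): W₂ = 10·17.4·(0.065795 − 0.031766) = 5.9211 kWh/t
W = W₁ + W₂ = 3.9474 + 5.9211 = 9.8685 kWh/t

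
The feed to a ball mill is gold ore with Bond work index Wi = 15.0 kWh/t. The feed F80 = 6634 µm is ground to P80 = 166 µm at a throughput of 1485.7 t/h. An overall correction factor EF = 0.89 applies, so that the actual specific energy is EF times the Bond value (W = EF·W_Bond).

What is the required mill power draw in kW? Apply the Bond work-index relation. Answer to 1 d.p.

W = 10·Wi·[P80^(−½) − F80^(−½)]
W = 10·15.0·(1/√166 − 1/√6634) = 10·15.0·(0.065337) = 9.8006 kWh/t
W_actual = 0.89 × 9.8006 = 8.7226 kWh/t
Mill draw = 8.7226 × 1485.7 = 12959.1 kW

P = 12959.1 kW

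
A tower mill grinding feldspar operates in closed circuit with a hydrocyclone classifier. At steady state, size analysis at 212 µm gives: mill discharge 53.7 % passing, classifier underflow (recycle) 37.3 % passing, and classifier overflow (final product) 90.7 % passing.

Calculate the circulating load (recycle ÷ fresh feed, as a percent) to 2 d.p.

CL = 225.61 %

Mass balance on the −212 µm fraction:
Fd + Rd = Ru + Fo ⇒ R/F = (o−d)/(d−u)
r = (90.7 − 53.7)/(53.7 − 37.3) = 37.0/16.4 = 2.2561
CL = 100·r = 225.61 %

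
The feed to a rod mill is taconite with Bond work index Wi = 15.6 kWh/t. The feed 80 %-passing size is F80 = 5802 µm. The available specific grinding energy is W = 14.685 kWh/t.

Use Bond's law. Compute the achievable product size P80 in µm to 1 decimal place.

Bond: W = 10·Wi·(1/√P80 − 1/√F80)
P80^(−½) = W/(10 Wi) + F80^(−½)
  = 14.6850/(10·15.6) + 1/√5802 = 0.094135 + 0.013128 = 0.107263
P80 = (1/0.107263)² = 9.3229² = 86.92 µm

P80 = 86.9 µm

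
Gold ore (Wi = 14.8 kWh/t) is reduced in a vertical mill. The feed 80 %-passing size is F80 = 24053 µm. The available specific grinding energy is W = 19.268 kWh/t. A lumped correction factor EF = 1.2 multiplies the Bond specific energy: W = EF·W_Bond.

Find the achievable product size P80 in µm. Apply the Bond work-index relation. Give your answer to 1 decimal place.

W = 10·Wi·(P80^(-½) − F80^(-½))
W_Bond = W / EF = 19.268 / 1.2 = 16.0567 kWh/t
⇒ 1/√P80 = W_Bond/(10 Wi) + 1/√F80
  = 16.0567/(10·14.8) + 1/√24053 = 0.108491 + 0.006448 = 0.114939
P80 = (1/0.114939)² = 8.7003² = 75.69 µm

P80 = 75.7 µm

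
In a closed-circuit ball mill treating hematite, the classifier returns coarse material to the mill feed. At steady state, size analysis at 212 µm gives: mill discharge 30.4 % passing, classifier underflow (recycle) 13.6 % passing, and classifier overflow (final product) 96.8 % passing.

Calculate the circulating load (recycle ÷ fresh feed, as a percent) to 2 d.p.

Classifier node, passing 212 µm:
Fd + Rd = Ru + Fo ⇒ R/F = (o−d)/(d−u)
r = (96.8 − 30.4)/(30.4 − 13.6) = 66.4/16.8 = 3.9524
CL = 100·r = 395.24 %

CL = 395.24 %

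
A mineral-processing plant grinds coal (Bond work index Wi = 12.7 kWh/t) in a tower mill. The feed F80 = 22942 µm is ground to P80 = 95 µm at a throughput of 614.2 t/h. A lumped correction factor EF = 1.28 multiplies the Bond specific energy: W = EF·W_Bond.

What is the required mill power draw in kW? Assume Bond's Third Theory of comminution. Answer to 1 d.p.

P = 9584.6 kW

W = 10·Wi·(P80^(-½) − F80^(-½))
W = 10·12.7·(1/√95 − 1/√22942) = 10·12.7·(0.095996) = 12.1915 kWh/t
Apply correction: 12.1915 × 1.28 = 15.6051 kWh/t
Mill draw = 15.6051 × 614.2 = 9584.6 kW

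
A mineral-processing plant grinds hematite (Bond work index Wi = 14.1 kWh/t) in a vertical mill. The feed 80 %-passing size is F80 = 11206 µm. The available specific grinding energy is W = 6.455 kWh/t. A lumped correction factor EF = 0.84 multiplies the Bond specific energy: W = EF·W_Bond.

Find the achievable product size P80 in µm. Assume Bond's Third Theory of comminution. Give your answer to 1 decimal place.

P80 = 244.5 µm

W = 10 Wi / √P80 − 10 Wi / √F80
W_Bond = W / EF = 6.455 / 0.84 = 7.6845 kWh/t
1/√P80 = 1/√F80 + W_Bond/(10·Wi)
  = 7.6845/(10·14.1) + 1/√11206 = 0.054500 + 0.009447 = 0.063947
P80 = (1/0.063947)² = 15.6380² = 244.55 µm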